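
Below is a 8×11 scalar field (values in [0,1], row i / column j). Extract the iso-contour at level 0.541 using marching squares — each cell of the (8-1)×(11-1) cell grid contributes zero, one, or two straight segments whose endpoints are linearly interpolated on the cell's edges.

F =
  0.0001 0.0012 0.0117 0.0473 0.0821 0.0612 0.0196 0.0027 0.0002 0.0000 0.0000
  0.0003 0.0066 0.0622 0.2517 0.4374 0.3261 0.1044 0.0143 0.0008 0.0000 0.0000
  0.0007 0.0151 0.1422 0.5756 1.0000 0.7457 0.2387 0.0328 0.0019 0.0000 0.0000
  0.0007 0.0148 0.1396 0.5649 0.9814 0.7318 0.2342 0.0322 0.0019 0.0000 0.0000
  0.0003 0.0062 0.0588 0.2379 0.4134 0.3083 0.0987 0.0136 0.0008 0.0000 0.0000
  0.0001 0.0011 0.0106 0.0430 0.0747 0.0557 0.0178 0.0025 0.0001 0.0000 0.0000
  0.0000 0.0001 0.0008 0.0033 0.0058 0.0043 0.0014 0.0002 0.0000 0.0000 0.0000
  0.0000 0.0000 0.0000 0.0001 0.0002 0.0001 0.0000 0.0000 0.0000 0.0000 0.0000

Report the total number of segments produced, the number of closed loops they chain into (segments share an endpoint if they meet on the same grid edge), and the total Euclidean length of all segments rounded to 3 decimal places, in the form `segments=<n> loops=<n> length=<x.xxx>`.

cell (1,2): code 0100 → (1.893,3.000)–(2.000,2.920)
cell (1,3): code 1100 → (1.184,4.000)–(1.893,3.000)
cell (1,4): code 1100 → (1.512,5.000)–(1.184,4.000)
cell (1,5): code 1000 → (2.000,5.404)–(1.512,5.000)
cell (2,2): code 0110 → (2.000,2.920)–(3.000,2.944)
cell (2,5): code 1001 → (3.000,5.383)–(2.000,5.404)
cell (3,2): code 0010 → (3.000,2.944)–(3.073,3.000)
cell (3,3): code 0011 → (3.073,3.000)–(3.775,4.000)
cell (3,4): code 0011 → (3.775,4.000)–(3.451,5.000)
cell (3,5): code 0001 → (3.451,5.000)–(3.000,5.383)
total: 10 segments, chained into 1 closed loop(s), length Σ = 8.002567

segments=10 loops=1 length=8.003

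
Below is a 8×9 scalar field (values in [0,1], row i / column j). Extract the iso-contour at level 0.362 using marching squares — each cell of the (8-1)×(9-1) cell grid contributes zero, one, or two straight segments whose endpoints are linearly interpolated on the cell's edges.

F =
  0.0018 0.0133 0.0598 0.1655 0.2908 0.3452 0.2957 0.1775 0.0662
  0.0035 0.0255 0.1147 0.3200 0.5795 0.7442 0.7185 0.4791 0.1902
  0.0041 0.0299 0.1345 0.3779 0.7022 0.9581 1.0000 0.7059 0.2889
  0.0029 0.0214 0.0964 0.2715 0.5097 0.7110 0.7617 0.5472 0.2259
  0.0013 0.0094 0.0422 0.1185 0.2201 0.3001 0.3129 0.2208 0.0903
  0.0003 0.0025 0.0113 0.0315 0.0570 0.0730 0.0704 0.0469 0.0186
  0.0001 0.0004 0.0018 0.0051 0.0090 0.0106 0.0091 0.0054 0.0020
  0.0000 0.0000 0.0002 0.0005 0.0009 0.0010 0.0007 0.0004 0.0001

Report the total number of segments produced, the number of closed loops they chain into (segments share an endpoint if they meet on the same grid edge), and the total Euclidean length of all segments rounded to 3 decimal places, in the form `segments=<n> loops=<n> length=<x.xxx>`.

segments=16 loops=1 length=13.769

cell (0,3): code 0100 → (0.247,4.000)–(1.000,3.162)
cell (0,4): code 1100 → (0.042,5.000)–(0.247,4.000)
cell (0,5): code 1100 → (0.157,6.000)–(0.042,5.000)
cell (0,6): code 1100 → (0.612,7.000)–(0.157,6.000)
cell (0,7): code 1000 → (1.000,7.405)–(0.612,7.000)
cell (1,2): code 0100 → (1.725,3.000)–(2.000,2.935)
cell (1,3): code 1110 → (1.000,3.162)–(1.725,3.000)
cell (1,7): code 1001 → (2.000,7.825)–(1.000,7.405)
cell (2,2): code 0010 → (2.000,2.935)–(2.149,3.000)
cell (2,3): code 0111 → (2.149,3.000)–(3.000,3.380)
cell (2,7): code 1001 → (3.000,7.576)–(2.000,7.825)
cell (3,3): code 0010 → (3.000,3.380)–(3.510,4.000)
cell (3,4): code 0011 → (3.510,4.000)–(3.849,5.000)
cell (3,5): code 0011 → (3.849,5.000)–(3.891,6.000)
cell (3,6): code 0011 → (3.891,6.000)–(3.567,7.000)
cell (3,7): code 0001 → (3.567,7.000)–(3.000,7.576)
total: 16 segments, chained into 1 closed loop(s), length Σ = 13.768502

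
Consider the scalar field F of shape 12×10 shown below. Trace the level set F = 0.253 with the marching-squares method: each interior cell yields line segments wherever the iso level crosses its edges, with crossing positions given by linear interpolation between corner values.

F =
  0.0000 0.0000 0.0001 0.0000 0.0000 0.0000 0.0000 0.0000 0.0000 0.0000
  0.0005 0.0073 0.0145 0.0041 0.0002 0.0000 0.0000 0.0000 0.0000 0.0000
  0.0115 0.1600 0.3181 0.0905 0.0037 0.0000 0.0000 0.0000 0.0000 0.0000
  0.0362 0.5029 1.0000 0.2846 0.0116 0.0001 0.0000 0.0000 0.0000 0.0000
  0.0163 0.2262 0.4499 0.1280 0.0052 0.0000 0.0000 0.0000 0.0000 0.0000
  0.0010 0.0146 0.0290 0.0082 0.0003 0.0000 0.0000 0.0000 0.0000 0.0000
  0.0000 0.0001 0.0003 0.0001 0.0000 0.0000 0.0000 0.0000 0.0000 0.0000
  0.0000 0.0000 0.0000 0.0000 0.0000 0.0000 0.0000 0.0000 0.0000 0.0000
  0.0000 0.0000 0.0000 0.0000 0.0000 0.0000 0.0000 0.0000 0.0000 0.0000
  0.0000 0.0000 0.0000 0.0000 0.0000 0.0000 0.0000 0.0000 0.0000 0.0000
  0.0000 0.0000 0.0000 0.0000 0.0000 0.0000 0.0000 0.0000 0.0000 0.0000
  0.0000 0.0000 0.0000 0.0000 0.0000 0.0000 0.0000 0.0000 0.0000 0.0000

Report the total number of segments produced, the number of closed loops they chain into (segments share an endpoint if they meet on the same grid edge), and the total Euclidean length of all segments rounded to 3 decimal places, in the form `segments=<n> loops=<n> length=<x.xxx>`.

cell (1,1): code 0100 → (1.786,2.000)–(2.000,1.588)
cell (1,2): code 1000 → (2.000,2.286)–(1.786,2.000)
cell (2,0): code 0100 → (2.271,1.000)–(3.000,0.465)
cell (2,1): code 1110 → (2.000,1.588)–(2.271,1.000)
cell (2,2): code 1101 → (2.837,3.000)–(2.000,2.286)
cell (2,3): code 1000 → (3.000,3.116)–(2.837,3.000)
cell (3,0): code 0010 → (3.000,0.465)–(3.903,1.000)
cell (3,1): code 0111 → (3.903,1.000)–(4.000,1.120)
cell (3,2): code 1011 → (4.000,2.612)–(3.202,3.000)
cell (3,3): code 0001 → (3.202,3.000)–(3.000,3.116)
cell (4,1): code 0010 → (4.000,1.120)–(4.468,2.000)
cell (4,2): code 0001 → (4.468,2.000)–(4.000,2.612)
total: 12 segments, chained into 1 closed loop(s), length Σ = 7.765026

segments=12 loops=1 length=7.765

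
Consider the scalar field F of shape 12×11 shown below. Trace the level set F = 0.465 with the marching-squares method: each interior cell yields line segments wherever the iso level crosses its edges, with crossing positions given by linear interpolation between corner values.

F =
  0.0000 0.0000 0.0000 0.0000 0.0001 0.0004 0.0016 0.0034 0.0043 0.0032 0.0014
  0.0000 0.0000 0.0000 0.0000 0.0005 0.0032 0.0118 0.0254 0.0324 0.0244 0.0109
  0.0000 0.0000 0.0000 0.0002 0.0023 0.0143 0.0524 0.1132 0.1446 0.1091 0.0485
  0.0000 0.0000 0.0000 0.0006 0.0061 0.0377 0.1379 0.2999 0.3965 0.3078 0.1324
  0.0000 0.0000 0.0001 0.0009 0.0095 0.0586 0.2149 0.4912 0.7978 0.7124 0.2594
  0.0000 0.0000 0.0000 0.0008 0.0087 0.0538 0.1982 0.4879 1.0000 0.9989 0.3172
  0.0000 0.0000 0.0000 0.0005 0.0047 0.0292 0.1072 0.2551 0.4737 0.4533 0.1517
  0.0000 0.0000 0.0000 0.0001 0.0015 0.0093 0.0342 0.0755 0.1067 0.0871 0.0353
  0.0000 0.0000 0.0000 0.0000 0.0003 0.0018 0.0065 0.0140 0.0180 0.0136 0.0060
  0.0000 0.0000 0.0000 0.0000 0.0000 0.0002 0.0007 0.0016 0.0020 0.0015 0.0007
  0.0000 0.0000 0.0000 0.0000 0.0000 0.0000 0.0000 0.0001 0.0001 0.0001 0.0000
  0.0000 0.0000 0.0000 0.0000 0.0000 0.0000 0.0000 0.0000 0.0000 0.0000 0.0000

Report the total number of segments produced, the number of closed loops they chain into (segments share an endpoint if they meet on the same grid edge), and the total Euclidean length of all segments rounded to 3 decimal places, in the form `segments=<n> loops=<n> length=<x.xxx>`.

segments=12 loops=1 length=8.998

cell (3,6): code 0100 → (3.863,7.000)–(4.000,6.905)
cell (3,7): code 1100 → (3.171,8.000)–(3.863,7.000)
cell (3,8): code 1100 → (3.389,9.000)–(3.171,8.000)
cell (3,9): code 1000 → (4.000,9.546)–(3.389,9.000)
cell (4,6): code 0110 → (4.000,6.905)–(5.000,6.921)
cell (4,9): code 1001 → (5.000,9.783)–(4.000,9.546)
cell (5,6): code 0010 → (5.000,6.921)–(5.098,7.000)
cell (5,7): code 0111 → (5.098,7.000)–(6.000,7.960)
cell (5,8): code 1011 → (6.000,8.426)–(5.979,9.000)
cell (5,9): code 0001 → (5.979,9.000)–(5.000,9.783)
cell (6,7): code 0010 → (6.000,7.960)–(6.024,8.000)
cell (6,8): code 0001 → (6.024,8.000)–(6.000,8.426)
total: 12 segments, chained into 1 closed loop(s), length Σ = 8.998126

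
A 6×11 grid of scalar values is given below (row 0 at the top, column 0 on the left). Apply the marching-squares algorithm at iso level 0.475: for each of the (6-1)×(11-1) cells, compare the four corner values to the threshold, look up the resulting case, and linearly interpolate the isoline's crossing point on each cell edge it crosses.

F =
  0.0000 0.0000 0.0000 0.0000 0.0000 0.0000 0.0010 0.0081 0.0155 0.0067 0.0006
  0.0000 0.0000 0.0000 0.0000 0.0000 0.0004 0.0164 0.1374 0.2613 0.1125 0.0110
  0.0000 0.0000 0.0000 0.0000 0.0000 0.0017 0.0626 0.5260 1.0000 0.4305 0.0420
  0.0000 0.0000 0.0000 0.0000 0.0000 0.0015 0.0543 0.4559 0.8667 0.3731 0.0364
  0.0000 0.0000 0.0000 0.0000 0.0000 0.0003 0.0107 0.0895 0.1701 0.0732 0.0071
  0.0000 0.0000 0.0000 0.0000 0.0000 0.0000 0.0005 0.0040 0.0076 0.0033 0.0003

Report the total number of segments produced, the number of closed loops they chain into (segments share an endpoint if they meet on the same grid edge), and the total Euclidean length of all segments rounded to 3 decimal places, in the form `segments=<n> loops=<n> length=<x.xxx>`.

cell (1,6): code 0100 → (1.869,7.000)–(2.000,6.890)
cell (1,7): code 1100 → (1.289,8.000)–(1.869,7.000)
cell (1,8): code 1000 → (2.000,8.922)–(1.289,8.000)
cell (2,6): code 0010 → (2.000,6.890)–(2.728,7.000)
cell (2,7): code 0111 → (2.728,7.000)–(3.000,7.046)
cell (2,8): code 1001 → (3.000,8.794)–(2.000,8.922)
cell (3,7): code 0010 → (3.000,7.046)–(3.562,8.000)
cell (3,8): code 0001 → (3.562,8.000)–(3.000,8.794)
total: 8 segments, chained into 1 closed loop(s), length Σ = 6.591010

segments=8 loops=1 length=6.591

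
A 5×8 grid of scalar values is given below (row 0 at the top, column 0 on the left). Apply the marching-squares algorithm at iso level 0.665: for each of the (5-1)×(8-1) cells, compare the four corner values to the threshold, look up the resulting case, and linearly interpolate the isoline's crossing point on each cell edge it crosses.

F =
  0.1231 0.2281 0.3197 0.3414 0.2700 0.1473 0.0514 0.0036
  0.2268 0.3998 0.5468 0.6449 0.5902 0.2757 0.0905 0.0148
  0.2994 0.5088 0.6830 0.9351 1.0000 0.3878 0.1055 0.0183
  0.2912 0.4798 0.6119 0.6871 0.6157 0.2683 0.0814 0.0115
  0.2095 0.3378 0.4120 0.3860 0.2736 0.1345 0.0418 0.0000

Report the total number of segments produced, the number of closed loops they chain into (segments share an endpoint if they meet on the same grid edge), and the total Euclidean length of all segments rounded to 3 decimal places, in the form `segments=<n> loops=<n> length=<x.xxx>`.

segments=10 loops=1 length=7.091

cell (1,1): code 0100 → (1.868,2.000)–(2.000,1.897)
cell (1,2): code 1100 → (1.069,3.000)–(1.868,2.000)
cell (1,3): code 1100 → (1.183,4.000)–(1.069,3.000)
cell (1,4): code 1000 → (2.000,4.547)–(1.183,4.000)
cell (2,1): code 0010 → (2.000,1.897)–(2.253,2.000)
cell (2,2): code 0111 → (2.253,2.000)–(3.000,2.706)
cell (2,3): code 1011 → (3.000,3.310)–(2.872,4.000)
cell (2,4): code 0001 → (2.872,4.000)–(2.000,4.547)
cell (3,2): code 0010 → (3.000,2.706)–(3.073,3.000)
cell (3,3): code 0001 → (3.073,3.000)–(3.000,3.310)
total: 10 segments, chained into 1 closed loop(s), length Σ = 7.091384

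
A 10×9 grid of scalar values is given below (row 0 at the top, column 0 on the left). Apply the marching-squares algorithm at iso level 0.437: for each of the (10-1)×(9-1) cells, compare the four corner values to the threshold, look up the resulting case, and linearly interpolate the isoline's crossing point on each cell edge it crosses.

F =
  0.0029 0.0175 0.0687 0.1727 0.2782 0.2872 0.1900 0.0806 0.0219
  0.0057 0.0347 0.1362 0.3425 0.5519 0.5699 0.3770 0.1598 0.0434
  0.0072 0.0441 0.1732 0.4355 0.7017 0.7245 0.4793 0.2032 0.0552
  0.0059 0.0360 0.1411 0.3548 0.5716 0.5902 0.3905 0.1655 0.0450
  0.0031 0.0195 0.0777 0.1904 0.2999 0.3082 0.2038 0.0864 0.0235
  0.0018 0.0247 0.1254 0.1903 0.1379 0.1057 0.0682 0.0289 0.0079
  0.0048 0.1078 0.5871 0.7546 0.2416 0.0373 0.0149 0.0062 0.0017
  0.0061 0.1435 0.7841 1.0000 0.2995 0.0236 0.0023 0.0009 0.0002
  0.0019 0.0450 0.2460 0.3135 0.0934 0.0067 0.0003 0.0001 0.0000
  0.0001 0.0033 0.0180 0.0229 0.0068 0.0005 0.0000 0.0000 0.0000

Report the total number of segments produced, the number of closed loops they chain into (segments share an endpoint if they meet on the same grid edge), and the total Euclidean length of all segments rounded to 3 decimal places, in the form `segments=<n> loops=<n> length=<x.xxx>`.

segments=20 loops=2 length=16.967

cell (0,3): code 0100 → (0.580,4.000)–(1.000,3.451)
cell (0,4): code 1100 → (0.530,5.000)–(0.580,4.000)
cell (0,5): code 1000 → (1.000,5.689)–(0.530,5.000)
cell (1,3): code 0110 → (1.000,3.451)–(2.000,3.006)
cell (1,5): code 1101 → (1.587,6.000)–(1.000,5.689)
cell (1,6): code 1000 → (2.000,6.153)–(1.587,6.000)
cell (2,3): code 0110 → (2.000,3.006)–(3.000,3.379)
cell (2,5): code 1011 → (3.000,5.767)–(2.476,6.000)
cell (2,6): code 0001 → (2.476,6.000)–(2.000,6.153)
cell (3,3): code 0010 → (3.000,3.379)–(3.495,4.000)
cell (3,4): code 0011 → (3.495,4.000)–(3.543,5.000)
cell (3,5): code 0001 → (3.543,5.000)–(3.000,5.767)
cell (5,1): code 0100 → (5.675,2.000)–(6.000,1.687)
cell (5,2): code 1100 → (5.437,3.000)–(5.675,2.000)
cell (5,3): code 1000 → (6.000,3.619)–(5.437,3.000)
cell (6,1): code 0110 → (6.000,1.687)–(7.000,1.458)
cell (6,3): code 1001 → (7.000,3.804)–(6.000,3.619)
cell (7,1): code 0010 → (7.000,1.458)–(7.645,2.000)
cell (7,2): code 0011 → (7.645,2.000)–(7.820,3.000)
cell (7,3): code 0001 → (7.820,3.000)–(7.000,3.804)
total: 20 segments, chained into 2 closed loop(s), length Σ = 16.966830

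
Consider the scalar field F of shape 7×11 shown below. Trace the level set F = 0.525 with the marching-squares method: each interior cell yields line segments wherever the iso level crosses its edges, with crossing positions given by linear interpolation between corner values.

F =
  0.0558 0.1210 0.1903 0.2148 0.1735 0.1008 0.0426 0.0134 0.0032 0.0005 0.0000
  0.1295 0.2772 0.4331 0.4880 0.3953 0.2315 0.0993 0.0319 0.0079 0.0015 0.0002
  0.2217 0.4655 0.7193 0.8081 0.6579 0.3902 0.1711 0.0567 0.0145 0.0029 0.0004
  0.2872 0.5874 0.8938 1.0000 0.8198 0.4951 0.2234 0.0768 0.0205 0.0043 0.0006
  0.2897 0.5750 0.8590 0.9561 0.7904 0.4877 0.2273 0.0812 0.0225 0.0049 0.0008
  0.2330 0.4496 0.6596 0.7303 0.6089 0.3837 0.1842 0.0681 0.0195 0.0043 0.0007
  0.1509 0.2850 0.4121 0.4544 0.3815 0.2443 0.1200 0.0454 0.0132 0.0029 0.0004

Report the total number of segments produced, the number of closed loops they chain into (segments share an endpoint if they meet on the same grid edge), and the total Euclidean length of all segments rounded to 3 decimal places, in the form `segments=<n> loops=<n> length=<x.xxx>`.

segments=16 loops=1 length=13.707

cell (1,1): code 0100 → (1.321,2.000)–(2.000,1.234)
cell (1,2): code 1100 → (1.116,3.000)–(1.321,2.000)
cell (1,3): code 1100 → (1.494,4.000)–(1.116,3.000)
cell (1,4): code 1000 → (2.000,4.496)–(1.494,4.000)
cell (2,0): code 0100 → (2.488,1.000)–(3.000,0.792)
cell (2,1): code 1110 → (2.000,1.234)–(2.488,1.000)
cell (2,4): code 1001 → (3.000,4.908)–(2.000,4.496)
cell (3,0): code 0110 → (3.000,0.792)–(4.000,0.825)
cell (3,4): code 1001 → (4.000,4.877)–(3.000,4.908)
cell (4,0): code 0010 → (4.000,0.825)–(4.399,1.000)
cell (4,1): code 0111 → (4.399,1.000)–(5.000,1.359)
cell (4,4): code 1001 → (5.000,4.373)–(4.000,4.877)
cell (5,1): code 0010 → (5.000,1.359)–(5.544,2.000)
cell (5,2): code 0011 → (5.544,2.000)–(5.744,3.000)
cell (5,3): code 0011 → (5.744,3.000)–(5.369,4.000)
cell (5,4): code 0001 → (5.369,4.000)–(5.000,4.373)
total: 16 segments, chained into 1 closed loop(s), length Σ = 13.707181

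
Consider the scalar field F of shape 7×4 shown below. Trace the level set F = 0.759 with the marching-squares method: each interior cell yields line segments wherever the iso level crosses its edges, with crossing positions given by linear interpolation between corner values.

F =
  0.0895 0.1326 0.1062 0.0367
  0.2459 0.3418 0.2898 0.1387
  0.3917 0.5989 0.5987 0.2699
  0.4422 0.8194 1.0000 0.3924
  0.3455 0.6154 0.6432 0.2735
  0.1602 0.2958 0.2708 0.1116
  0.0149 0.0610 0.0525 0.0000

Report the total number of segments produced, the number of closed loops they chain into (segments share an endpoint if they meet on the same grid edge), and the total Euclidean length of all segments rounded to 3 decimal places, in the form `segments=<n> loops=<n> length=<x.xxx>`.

segments=6 loops=1 length=4.278

cell (2,0): code 0100 → (2.726,1.000)–(3.000,0.840)
cell (2,1): code 1100 → (2.399,2.000)–(2.726,1.000)
cell (2,2): code 1000 → (3.000,2.397)–(2.399,2.000)
cell (3,0): code 0010 → (3.000,0.840)–(3.296,1.000)
cell (3,1): code 0011 → (3.296,1.000)–(3.675,2.000)
cell (3,2): code 0001 → (3.675,2.000)–(3.000,2.397)
total: 6 segments, chained into 1 closed loop(s), length Σ = 4.278440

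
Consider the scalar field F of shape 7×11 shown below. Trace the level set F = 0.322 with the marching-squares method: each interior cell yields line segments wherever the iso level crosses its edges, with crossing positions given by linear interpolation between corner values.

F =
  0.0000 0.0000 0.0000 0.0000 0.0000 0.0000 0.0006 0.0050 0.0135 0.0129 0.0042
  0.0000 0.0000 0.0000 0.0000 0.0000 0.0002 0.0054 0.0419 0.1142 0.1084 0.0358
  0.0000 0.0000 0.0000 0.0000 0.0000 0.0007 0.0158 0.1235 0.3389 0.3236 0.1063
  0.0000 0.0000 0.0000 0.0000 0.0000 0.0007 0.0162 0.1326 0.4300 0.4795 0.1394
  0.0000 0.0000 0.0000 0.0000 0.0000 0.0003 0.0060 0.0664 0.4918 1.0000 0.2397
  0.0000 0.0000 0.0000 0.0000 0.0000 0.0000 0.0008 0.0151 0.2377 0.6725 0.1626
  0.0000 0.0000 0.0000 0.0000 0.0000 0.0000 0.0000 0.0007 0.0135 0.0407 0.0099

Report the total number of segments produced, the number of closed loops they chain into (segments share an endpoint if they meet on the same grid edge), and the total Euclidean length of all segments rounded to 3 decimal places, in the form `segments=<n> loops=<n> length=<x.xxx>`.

cell (1,7): code 0100 → (1.925,8.000)–(2.000,7.922)
cell (1,8): code 1100 → (1.993,9.000)–(1.925,8.000)
cell (1,9): code 1000 → (2.000,9.007)–(1.993,9.000)
cell (2,7): code 0110 → (2.000,7.922)–(3.000,7.637)
cell (2,9): code 1001 → (3.000,9.463)–(2.000,9.007)
cell (3,7): code 0110 → (3.000,7.637)–(4.000,7.601)
cell (3,9): code 1001 → (4.000,9.892)–(3.000,9.463)
cell (4,7): code 0010 → (4.000,7.601)–(4.668,8.000)
cell (4,8): code 0111 → (4.668,8.000)–(5.000,8.194)
cell (4,9): code 1001 → (5.000,9.687)–(4.000,9.892)
cell (5,8): code 0010 → (5.000,8.194)–(5.555,9.000)
cell (5,9): code 0001 → (5.555,9.000)–(5.000,9.687)
total: 12 segments, chained into 1 closed loop(s), length Σ = 9.393974

segments=12 loops=1 length=9.394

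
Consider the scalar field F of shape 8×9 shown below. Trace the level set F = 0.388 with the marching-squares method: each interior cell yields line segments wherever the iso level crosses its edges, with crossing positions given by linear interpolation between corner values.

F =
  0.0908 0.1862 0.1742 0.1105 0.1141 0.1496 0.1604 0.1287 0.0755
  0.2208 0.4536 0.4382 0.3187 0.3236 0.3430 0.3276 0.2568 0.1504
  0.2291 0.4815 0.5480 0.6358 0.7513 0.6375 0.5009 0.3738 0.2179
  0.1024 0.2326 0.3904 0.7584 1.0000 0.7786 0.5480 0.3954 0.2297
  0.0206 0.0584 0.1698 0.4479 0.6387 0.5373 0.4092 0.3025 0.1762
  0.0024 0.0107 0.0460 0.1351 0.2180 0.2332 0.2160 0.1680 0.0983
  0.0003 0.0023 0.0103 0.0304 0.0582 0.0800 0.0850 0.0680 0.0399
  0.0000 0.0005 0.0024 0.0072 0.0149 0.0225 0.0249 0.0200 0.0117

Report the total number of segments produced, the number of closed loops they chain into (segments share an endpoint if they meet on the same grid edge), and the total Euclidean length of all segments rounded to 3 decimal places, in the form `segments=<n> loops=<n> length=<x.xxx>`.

cell (0,0): code 0100 → (0.755,1.000)–(1.000,0.718)
cell (0,1): code 1100 → (0.810,2.000)–(0.755,1.000)
cell (0,2): code 1000 → (1.000,2.420)–(0.810,2.000)
cell (1,0): code 0110 → (1.000,0.718)–(2.000,0.630)
cell (1,2): code 1101 → (1.219,3.000)–(1.000,2.420)
cell (1,3): code 1100 → (1.151,4.000)–(1.219,3.000)
cell (1,4): code 1100 → (1.153,5.000)–(1.151,4.000)
cell (1,5): code 1100 → (1.349,6.000)–(1.153,5.000)
cell (1,6): code 1000 → (2.000,6.888)–(1.349,6.000)
cell (2,0): code 0010 → (2.000,0.630)–(2.376,1.000)
cell (2,1): code 0111 → (2.376,1.000)–(3.000,1.985)
cell (2,6): code 1101 → (2.657,7.000)–(2.000,6.888)
cell (2,7): code 1000 → (3.000,7.045)–(2.657,7.000)
cell (3,1): code 0010 → (3.000,1.985)–(3.011,2.000)
cell (3,2): code 0111 → (3.011,2.000)–(4.000,2.785)
cell (3,6): code 1011 → (4.000,6.199)–(3.080,7.000)
cell (3,7): code 0001 → (3.080,7.000)–(3.000,7.045)
cell (4,2): code 0010 → (4.000,2.785)–(4.191,3.000)
cell (4,3): code 0011 → (4.191,3.000)–(4.596,4.000)
cell (4,4): code 0011 → (4.596,4.000)–(4.491,5.000)
cell (4,5): code 0011 → (4.491,5.000)–(4.110,6.000)
cell (4,6): code 0001 → (4.110,6.000)–(4.000,6.199)
total: 22 segments, chained into 1 closed loop(s), length Σ = 16.551097

segments=22 loops=1 length=16.551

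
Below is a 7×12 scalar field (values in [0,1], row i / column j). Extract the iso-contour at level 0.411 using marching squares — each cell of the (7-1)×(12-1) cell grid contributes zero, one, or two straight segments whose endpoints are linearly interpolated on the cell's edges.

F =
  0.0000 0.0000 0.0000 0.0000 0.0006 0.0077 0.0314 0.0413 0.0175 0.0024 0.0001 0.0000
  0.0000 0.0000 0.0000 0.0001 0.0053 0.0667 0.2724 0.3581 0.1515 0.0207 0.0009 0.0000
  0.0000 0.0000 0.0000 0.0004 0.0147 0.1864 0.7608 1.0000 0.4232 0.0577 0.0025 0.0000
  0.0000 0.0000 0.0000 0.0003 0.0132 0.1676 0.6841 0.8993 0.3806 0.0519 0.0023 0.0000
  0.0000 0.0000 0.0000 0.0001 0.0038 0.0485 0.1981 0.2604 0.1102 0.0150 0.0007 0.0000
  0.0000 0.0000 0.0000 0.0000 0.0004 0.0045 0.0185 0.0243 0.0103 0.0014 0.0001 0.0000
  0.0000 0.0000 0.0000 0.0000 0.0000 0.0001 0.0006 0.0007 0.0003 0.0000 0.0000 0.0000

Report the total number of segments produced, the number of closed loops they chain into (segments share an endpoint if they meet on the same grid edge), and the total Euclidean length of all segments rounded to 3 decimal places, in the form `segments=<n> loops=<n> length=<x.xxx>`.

segments=10 loops=1 length=8.355

cell (1,5): code 0100 → (1.284,6.000)–(2.000,5.391)
cell (1,6): code 1100 → (1.082,7.000)–(1.284,6.000)
cell (1,7): code 1100 → (1.955,8.000)–(1.082,7.000)
cell (1,8): code 1000 → (2.000,8.033)–(1.955,8.000)
cell (2,5): code 0110 → (2.000,5.391)–(3.000,5.471)
cell (2,7): code 1011 → (3.000,7.941)–(2.286,8.000)
cell (2,8): code 0001 → (2.286,8.000)–(2.000,8.033)
cell (3,5): code 0010 → (3.000,5.471)–(3.562,6.000)
cell (3,6): code 0011 → (3.562,6.000)–(3.764,7.000)
cell (3,7): code 0001 → (3.764,7.000)–(3.000,7.941)
total: 10 segments, chained into 1 closed loop(s), length Σ = 8.355378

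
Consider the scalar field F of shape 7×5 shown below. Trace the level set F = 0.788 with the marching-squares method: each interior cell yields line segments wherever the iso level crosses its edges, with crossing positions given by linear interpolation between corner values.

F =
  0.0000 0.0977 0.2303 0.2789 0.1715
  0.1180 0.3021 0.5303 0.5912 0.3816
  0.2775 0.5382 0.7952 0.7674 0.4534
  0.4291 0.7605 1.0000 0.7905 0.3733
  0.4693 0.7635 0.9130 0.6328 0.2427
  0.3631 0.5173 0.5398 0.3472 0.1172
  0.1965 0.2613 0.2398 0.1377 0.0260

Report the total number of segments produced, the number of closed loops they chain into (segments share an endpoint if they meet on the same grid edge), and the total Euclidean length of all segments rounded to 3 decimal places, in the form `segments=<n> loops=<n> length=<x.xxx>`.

segments=10 loops=1 length=6.490

cell (1,1): code 0100 → (1.973,2.000)–(2.000,1.972)
cell (1,2): code 1000 → (2.000,2.259)–(1.973,2.000)
cell (2,1): code 0110 → (2.000,1.972)–(3.000,1.115)
cell (2,2): code 1101 → (2.892,3.000)–(2.000,2.259)
cell (2,3): code 1000 → (3.000,3.006)–(2.892,3.000)
cell (3,1): code 0110 → (3.000,1.115)–(4.000,1.164)
cell (3,2): code 1011 → (4.000,2.446)–(3.016,3.000)
cell (3,3): code 0001 → (3.016,3.000)–(3.000,3.006)
cell (4,1): code 0010 → (4.000,1.164)–(4.335,2.000)
cell (4,2): code 0001 → (4.335,2.000)–(4.000,2.446)
total: 10 segments, chained into 1 closed loop(s), length Σ = 6.490417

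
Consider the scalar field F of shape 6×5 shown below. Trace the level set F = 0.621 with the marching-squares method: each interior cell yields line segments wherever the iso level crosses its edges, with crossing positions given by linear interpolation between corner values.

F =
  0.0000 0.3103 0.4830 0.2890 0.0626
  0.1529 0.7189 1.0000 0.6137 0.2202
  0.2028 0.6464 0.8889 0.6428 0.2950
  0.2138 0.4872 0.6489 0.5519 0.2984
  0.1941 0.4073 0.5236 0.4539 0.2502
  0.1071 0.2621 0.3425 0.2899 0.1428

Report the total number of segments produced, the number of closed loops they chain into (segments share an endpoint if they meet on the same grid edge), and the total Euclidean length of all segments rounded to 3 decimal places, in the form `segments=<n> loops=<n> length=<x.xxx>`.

cell (0,0): code 0100 → (0.760,1.000)–(1.000,0.827)
cell (0,1): code 1100 → (0.267,2.000)–(0.760,1.000)
cell (0,2): code 1000 → (1.000,2.981)–(0.267,2.000)
cell (1,0): code 0110 → (1.000,0.827)–(2.000,0.943)
cell (1,2): code 1101 → (1.251,3.000)–(1.000,2.981)
cell (1,3): code 1000 → (2.000,3.063)–(1.251,3.000)
cell (2,0): code 0010 → (2.000,0.943)–(2.160,1.000)
cell (2,1): code 0111 → (2.160,1.000)–(3.000,1.827)
cell (2,2): code 1011 → (3.000,2.288)–(2.240,3.000)
cell (2,3): code 0001 → (2.240,3.000)–(2.000,3.063)
cell (3,1): code 0010 → (3.000,1.827)–(3.223,2.000)
cell (3,2): code 0001 → (3.223,2.000)–(3.000,2.288)
total: 12 segments, chained into 1 closed loop(s), length Σ = 7.929422

segments=12 loops=1 length=7.929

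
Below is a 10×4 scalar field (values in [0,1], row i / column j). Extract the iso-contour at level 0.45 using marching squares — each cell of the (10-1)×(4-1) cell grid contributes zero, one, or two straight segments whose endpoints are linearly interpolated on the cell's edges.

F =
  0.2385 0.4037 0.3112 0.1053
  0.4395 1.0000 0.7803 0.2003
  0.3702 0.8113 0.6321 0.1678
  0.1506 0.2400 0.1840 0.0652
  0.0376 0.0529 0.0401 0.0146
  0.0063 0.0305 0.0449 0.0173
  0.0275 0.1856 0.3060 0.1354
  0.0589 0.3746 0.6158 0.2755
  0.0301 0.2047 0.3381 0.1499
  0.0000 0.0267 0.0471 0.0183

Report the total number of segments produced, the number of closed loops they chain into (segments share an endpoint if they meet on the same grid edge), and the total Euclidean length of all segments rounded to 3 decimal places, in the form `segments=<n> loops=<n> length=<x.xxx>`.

segments=12 loops=2 length=11.205

cell (0,0): code 0100 → (0.078,1.000)–(1.000,0.019)
cell (0,1): code 1100 → (0.296,2.000)–(0.078,1.000)
cell (0,2): code 1000 → (1.000,2.569)–(0.296,2.000)
cell (1,0): code 0110 → (1.000,0.019)–(2.000,0.181)
cell (1,2): code 1001 → (2.000,2.392)–(1.000,2.569)
cell (2,0): code 0010 → (2.000,0.181)–(2.632,1.000)
cell (2,1): code 0011 → (2.632,1.000)–(2.406,2.000)
cell (2,2): code 0001 → (2.406,2.000)–(2.000,2.392)
cell (6,1): code 0100 → (6.465,2.000)–(7.000,1.313)
cell (6,2): code 1000 → (7.000,2.487)–(6.465,2.000)
cell (7,1): code 0010 → (7.000,1.313)–(7.597,2.000)
cell (7,2): code 0001 → (7.597,2.000)–(7.000,2.487)
total: 12 segments, chained into 2 closed loop(s), length Σ = 11.205323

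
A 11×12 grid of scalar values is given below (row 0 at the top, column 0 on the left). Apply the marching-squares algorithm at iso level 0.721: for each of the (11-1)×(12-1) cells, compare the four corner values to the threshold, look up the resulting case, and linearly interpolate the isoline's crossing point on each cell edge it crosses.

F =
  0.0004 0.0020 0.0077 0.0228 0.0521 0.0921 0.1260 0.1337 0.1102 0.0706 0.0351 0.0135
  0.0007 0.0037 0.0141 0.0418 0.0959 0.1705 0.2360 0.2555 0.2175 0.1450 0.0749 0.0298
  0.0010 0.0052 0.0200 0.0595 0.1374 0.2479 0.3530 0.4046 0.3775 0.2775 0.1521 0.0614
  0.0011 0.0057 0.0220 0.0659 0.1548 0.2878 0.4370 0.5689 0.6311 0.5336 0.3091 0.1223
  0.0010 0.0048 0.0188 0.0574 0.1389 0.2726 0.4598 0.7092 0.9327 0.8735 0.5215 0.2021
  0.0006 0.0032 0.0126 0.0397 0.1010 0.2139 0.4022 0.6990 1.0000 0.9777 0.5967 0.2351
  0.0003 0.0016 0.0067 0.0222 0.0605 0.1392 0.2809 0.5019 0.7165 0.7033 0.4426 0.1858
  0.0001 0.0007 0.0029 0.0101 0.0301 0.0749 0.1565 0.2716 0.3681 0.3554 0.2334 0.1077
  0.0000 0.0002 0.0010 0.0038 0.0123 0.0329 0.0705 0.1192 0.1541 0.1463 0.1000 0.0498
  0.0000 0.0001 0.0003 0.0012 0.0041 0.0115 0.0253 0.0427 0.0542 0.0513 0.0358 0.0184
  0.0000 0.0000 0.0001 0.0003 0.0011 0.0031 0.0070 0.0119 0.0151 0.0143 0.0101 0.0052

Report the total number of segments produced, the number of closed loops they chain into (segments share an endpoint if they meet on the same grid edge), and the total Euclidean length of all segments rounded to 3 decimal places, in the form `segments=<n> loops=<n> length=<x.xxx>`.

segments=8 loops=1 length=8.369

cell (3,7): code 0100 → (3.298,8.000)–(4.000,7.053)
cell (3,8): code 1100 → (3.551,9.000)–(3.298,8.000)
cell (3,9): code 1000 → (4.000,9.433)–(3.551,9.000)
cell (4,7): code 0110 → (4.000,7.053)–(5.000,7.073)
cell (4,9): code 1001 → (5.000,9.674)–(4.000,9.433)
cell (5,7): code 0010 → (5.000,7.073)–(5.984,8.000)
cell (5,8): code 0011 → (5.984,8.000)–(5.935,9.000)
cell (5,9): code 0001 → (5.935,9.000)–(5.000,9.674)
total: 8 segments, chained into 1 closed loop(s), length Σ = 8.368883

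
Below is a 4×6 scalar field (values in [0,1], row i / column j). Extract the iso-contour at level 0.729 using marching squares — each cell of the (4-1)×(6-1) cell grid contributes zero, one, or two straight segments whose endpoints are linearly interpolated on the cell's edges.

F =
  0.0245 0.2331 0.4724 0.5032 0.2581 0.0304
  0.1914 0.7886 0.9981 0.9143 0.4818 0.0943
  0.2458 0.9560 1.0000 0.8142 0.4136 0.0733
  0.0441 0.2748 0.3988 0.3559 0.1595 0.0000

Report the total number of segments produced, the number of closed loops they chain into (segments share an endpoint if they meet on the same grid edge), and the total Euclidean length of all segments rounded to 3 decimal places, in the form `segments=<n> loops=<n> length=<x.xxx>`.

segments=10 loops=1 length=7.681

cell (0,0): code 0100 → (0.893,1.000)–(1.000,0.900)
cell (0,1): code 1100 → (0.488,2.000)–(0.893,1.000)
cell (0,2): code 1100 → (0.549,3.000)–(0.488,2.000)
cell (0,3): code 1000 → (1.000,3.428)–(0.549,3.000)
cell (1,0): code 0110 → (1.000,0.900)–(2.000,0.680)
cell (1,3): code 1001 → (2.000,3.213)–(1.000,3.428)
cell (2,0): code 0010 → (2.000,0.680)–(2.333,1.000)
cell (2,1): code 0011 → (2.333,1.000)–(2.451,2.000)
cell (2,2): code 0011 → (2.451,2.000)–(2.186,3.000)
cell (2,3): code 0001 → (2.186,3.000)–(2.000,3.213)
total: 10 segments, chained into 1 closed loop(s), length Σ = 7.681497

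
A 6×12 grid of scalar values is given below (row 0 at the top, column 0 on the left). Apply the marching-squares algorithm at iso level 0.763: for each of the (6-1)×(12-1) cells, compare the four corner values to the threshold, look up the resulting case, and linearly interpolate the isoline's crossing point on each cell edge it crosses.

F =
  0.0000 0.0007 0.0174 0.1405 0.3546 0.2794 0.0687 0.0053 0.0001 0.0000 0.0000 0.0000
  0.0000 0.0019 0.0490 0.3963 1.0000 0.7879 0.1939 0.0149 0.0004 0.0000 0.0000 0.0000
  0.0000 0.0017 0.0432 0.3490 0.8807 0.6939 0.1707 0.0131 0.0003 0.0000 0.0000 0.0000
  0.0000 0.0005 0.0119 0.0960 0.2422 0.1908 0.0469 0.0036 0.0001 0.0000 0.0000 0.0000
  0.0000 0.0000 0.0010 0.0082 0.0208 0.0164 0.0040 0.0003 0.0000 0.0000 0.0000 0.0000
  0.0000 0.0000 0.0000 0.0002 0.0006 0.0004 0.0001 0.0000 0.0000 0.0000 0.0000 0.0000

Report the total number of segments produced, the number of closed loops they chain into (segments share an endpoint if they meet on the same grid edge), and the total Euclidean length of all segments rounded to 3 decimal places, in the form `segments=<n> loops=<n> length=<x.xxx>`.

cell (0,3): code 0100 → (0.633,4.000)–(1.000,3.607)
cell (0,4): code 1100 → (0.951,5.000)–(0.633,4.000)
cell (0,5): code 1000 → (1.000,5.042)–(0.951,5.000)
cell (1,3): code 0110 → (1.000,3.607)–(2.000,3.779)
cell (1,4): code 1011 → (2.000,4.630)–(1.265,5.000)
cell (1,5): code 0001 → (1.265,5.000)–(1.000,5.042)
cell (2,3): code 0010 → (2.000,3.779)–(2.184,4.000)
cell (2,4): code 0001 → (2.184,4.000)–(2.000,4.630)
total: 8 segments, chained into 1 closed loop(s), length Σ = 4.701672

segments=8 loops=1 length=4.702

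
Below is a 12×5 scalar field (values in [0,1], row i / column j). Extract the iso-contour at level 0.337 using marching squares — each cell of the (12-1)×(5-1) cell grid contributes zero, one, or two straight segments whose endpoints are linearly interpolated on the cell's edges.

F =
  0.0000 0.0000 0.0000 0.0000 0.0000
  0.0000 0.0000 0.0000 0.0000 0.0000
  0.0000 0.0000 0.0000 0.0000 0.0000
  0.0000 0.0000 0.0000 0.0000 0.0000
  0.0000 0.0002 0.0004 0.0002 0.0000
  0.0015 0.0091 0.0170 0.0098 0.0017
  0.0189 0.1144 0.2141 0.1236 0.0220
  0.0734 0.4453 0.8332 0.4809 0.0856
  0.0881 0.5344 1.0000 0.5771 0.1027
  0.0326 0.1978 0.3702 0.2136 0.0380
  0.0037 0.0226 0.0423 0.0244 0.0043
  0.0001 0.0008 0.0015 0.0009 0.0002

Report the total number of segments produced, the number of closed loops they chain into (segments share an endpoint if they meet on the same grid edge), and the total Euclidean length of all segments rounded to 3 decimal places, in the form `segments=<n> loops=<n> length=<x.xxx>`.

segments=12 loops=1 length=8.970

cell (6,0): code 0100 → (6.673,1.000)–(7.000,0.709)
cell (6,1): code 1100 → (6.199,2.000)–(6.673,1.000)
cell (6,2): code 1100 → (6.597,3.000)–(6.199,2.000)
cell (6,3): code 1000 → (7.000,3.364)–(6.597,3.000)
cell (7,0): code 0110 → (7.000,0.709)–(8.000,0.558)
cell (7,3): code 1001 → (8.000,3.506)–(7.000,3.364)
cell (8,0): code 0010 → (8.000,0.558)–(8.586,1.000)
cell (8,1): code 0111 → (8.586,1.000)–(9.000,1.807)
cell (8,2): code 1011 → (9.000,2.212)–(8.661,3.000)
cell (8,3): code 0001 → (8.661,3.000)–(8.000,3.506)
cell (9,1): code 0010 → (9.000,1.807)–(9.101,2.000)
cell (9,2): code 0001 → (9.101,2.000)–(9.000,2.212)
total: 12 segments, chained into 1 closed loop(s), length Σ = 8.970031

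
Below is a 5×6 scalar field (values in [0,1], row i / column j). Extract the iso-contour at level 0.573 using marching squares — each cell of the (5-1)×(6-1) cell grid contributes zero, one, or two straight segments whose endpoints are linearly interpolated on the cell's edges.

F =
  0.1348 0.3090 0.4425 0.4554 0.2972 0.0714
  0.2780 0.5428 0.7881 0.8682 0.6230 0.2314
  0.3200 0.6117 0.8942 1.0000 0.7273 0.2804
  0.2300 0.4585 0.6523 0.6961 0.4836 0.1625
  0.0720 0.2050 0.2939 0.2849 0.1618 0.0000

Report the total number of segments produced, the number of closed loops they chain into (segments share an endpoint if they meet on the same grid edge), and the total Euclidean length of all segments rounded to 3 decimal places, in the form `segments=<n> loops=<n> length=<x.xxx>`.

cell (0,1): code 0100 → (0.378,2.000)–(1.000,1.123)
cell (0,2): code 1100 → (0.285,3.000)–(0.378,2.000)
cell (0,3): code 1100 → (0.847,4.000)–(0.285,3.000)
cell (0,4): code 1000 → (1.000,4.128)–(0.847,4.000)
cell (1,0): code 0100 → (1.438,1.000)–(2.000,0.867)
cell (1,1): code 1110 → (1.000,1.123)–(1.438,1.000)
cell (1,4): code 1001 → (2.000,4.345)–(1.000,4.128)
cell (2,0): code 0010 → (2.000,0.867)–(2.253,1.000)
cell (2,1): code 0111 → (2.253,1.000)–(3.000,1.591)
cell (2,3): code 1011 → (3.000,3.579)–(2.633,4.000)
cell (2,4): code 0001 → (2.633,4.000)–(2.000,4.345)
cell (3,1): code 0010 → (3.000,1.591)–(3.221,2.000)
cell (3,2): code 0011 → (3.221,2.000)–(3.299,3.000)
cell (3,3): code 0001 → (3.299,3.000)–(3.000,3.579)
total: 14 segments, chained into 1 closed loop(s), length Σ = 10.119685

segments=14 loops=1 length=10.120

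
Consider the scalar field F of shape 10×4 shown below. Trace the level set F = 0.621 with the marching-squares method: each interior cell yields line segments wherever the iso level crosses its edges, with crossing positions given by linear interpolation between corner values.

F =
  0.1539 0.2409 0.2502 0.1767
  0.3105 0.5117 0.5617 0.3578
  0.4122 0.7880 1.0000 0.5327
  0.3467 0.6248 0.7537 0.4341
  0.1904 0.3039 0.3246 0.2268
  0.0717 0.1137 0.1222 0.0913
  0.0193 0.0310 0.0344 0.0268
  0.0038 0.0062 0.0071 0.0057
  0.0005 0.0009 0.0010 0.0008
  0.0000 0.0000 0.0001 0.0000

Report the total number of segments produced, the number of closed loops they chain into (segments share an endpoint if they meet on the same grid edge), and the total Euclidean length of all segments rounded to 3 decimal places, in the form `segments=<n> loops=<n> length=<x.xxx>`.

cell (1,0): code 0100 → (1.396,1.000)–(2.000,0.556)
cell (1,1): code 1100 → (1.135,2.000)–(1.396,1.000)
cell (1,2): code 1000 → (2.000,2.811)–(1.135,2.000)
cell (2,0): code 0110 → (2.000,0.556)–(3.000,0.986)
cell (2,2): code 1001 → (3.000,2.415)–(2.000,2.811)
cell (3,0): code 0010 → (3.000,0.986)–(3.012,1.000)
cell (3,1): code 0011 → (3.012,1.000)–(3.309,2.000)
cell (3,2): code 0001 → (3.309,2.000)–(3.000,2.415)
total: 8 segments, chained into 1 closed loop(s), length Σ = 6.712456

segments=8 loops=1 length=6.712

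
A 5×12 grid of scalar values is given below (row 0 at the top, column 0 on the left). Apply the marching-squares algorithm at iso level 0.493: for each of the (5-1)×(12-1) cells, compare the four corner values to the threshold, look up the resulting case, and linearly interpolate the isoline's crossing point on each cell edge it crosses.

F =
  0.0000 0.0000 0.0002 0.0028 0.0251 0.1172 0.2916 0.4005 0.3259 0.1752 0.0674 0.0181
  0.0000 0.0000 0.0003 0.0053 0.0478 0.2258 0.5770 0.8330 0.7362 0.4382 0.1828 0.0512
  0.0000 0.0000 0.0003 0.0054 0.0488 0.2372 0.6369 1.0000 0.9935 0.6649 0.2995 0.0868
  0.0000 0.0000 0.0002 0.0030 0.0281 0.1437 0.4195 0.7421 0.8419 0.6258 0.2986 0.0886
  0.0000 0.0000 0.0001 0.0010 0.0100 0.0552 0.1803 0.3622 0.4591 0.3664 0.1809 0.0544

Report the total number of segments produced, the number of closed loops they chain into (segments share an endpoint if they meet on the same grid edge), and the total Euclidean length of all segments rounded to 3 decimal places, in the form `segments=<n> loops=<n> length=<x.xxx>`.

cell (0,5): code 0100 → (0.706,6.000)–(1.000,5.761)
cell (0,6): code 1100 → (0.214,7.000)–(0.706,6.000)
cell (0,7): code 1100 → (0.407,8.000)–(0.214,7.000)
cell (0,8): code 1000 → (1.000,8.816)–(0.407,8.000)
cell (1,5): code 0110 → (1.000,5.761)–(2.000,5.640)
cell (1,8): code 1101 → (1.242,9.000)–(1.000,8.816)
cell (1,9): code 1000 → (2.000,9.470)–(1.242,9.000)
cell (2,5): code 0010 → (2.000,5.640)–(2.662,6.000)
cell (2,6): code 0111 → (2.662,6.000)–(3.000,6.228)
cell (2,9): code 1001 → (3.000,9.406)–(2.000,9.470)
cell (3,6): code 0010 → (3.000,6.228)–(3.656,7.000)
cell (3,7): code 0011 → (3.656,7.000)–(3.911,8.000)
cell (3,8): code 0011 → (3.911,8.000)–(3.512,9.000)
cell (3,9): code 0001 → (3.512,9.000)–(3.000,9.406)
total: 14 segments, chained into 1 closed loop(s), length Σ = 11.662785

segments=14 loops=1 length=11.663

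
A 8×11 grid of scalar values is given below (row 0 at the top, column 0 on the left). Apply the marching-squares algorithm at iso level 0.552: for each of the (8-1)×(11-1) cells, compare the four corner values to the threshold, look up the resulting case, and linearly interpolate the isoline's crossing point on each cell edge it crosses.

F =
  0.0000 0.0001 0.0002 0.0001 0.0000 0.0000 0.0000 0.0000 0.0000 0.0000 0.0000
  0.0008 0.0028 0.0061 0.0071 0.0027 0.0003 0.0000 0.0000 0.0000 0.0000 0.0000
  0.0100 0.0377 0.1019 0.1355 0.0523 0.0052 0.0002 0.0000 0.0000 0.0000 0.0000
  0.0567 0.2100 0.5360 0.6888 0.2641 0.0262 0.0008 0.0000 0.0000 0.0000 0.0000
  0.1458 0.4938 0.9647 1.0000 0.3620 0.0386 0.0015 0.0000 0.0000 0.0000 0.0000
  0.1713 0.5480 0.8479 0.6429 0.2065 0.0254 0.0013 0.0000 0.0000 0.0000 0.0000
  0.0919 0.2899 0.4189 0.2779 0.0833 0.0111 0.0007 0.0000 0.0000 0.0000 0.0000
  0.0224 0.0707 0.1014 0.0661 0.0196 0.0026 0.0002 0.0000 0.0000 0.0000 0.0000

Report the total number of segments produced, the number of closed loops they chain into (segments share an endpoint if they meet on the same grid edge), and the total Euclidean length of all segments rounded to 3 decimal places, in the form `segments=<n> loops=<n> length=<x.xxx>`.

segments=10 loops=1 length=8.560

cell (2,2): code 0100 → (2.753,3.000)–(3.000,2.105)
cell (2,3): code 1000 → (3.000,3.322)–(2.753,3.000)
cell (3,1): code 0100 → (3.037,2.000)–(4.000,1.124)
cell (3,2): code 1110 → (3.000,2.105)–(3.037,2.000)
cell (3,3): code 1001 → (4.000,3.702)–(3.000,3.322)
cell (4,1): code 0110 → (4.000,1.124)–(5.000,1.013)
cell (4,3): code 1001 → (5.000,3.208)–(4.000,3.702)
cell (5,1): code 0010 → (5.000,1.013)–(5.690,2.000)
cell (5,2): code 0011 → (5.690,2.000)–(5.249,3.000)
cell (5,3): code 0001 → (5.249,3.000)–(5.000,3.208)
total: 10 segments, chained into 1 closed loop(s), length Σ = 8.560376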